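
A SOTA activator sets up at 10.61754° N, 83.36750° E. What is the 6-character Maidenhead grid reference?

NK10qo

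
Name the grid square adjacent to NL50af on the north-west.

NL40xg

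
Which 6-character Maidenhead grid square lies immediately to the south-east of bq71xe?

Longitude subsquare x = 23; +1 → 24, wraps to 0 = a, carry into square.
Longitude square 7; +1 → 8.
Latitude subsquare e = 4; −1 → 3 = d.

BQ81ad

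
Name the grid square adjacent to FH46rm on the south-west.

FH46ql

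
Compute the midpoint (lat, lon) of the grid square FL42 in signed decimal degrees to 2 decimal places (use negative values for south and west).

22.50, -71.00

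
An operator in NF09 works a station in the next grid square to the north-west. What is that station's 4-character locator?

Longitude square 0; −1 → -1, wraps to 9, carry into field.
Longitude field N = 13; −1 → 12 = M.
Latitude square 9; +1 → 10, wraps to 0, carry into field.
Latitude field F = 5; +1 → 6 = G.

MG90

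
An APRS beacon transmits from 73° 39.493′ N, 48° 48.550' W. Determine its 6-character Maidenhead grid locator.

GQ53op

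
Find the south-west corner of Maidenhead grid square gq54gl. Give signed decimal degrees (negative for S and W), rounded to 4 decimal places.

Field G=6, Q=16: +6·20° lon, +16·10° lat → SW at lon -60°, lat 70°.
Square 5, 4: +5·2° lon, +4·1° lat → SW at lon -50°, lat 74°.
Subsquare g=6, l=11: +6·0.0833333° lon, +11·0.0416667° lat → SW at lon -49.5°, lat 74.4583°.
latitude 74.4583, longitude -49.5000.

74.4583, -49.5000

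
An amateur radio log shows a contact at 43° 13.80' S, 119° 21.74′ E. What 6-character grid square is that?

OE96qs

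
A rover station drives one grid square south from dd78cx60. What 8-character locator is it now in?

DD78cw69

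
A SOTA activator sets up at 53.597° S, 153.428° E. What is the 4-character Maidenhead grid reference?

Offset from 180°W / 90°S: lon 333.43°, lat 36.40°.
Field (20°×10°, letters A–R): 333.43/20 → 16 → Q, 36.40/10 → 3 → D; chars QD.
Square (2°×1°, digits 0–9): 13.43/2 → 6, 6.40/1 → 6; chars 66.

QD66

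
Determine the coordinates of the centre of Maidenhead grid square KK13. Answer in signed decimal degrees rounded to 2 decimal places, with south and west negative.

13.50, 23.00

Field K=10, K=10: +10·20° lon, +10·10° lat → SW at lon 20°, lat 10°.
Square 1, 3: +1·2° lon, +3·1° lat → SW at lon 22°, lat 13°.
Cell spans 2° lon × 1° lat. Centre is SW corner plus half of each.
latitude 13.50, longitude 23.00.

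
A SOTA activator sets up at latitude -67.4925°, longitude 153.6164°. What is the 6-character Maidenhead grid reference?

Add 180° to longitude and 90° to latitude: 333.6164, 22.5075.
Field: lon ⌊333.6164/20⌋ = 16 → Q; lat ⌊22.5075/10⌋ = 2 → C.
Square: lon ⌊13.6164/2⌋ = 6; lat ⌊2.5075/1⌋ = 2.
Subsquare: lon ⌊1.6164/0.0833333⌋ = 19 → t; lat ⌊0.5075/0.0416667⌋ = 12 → m.

QC62tm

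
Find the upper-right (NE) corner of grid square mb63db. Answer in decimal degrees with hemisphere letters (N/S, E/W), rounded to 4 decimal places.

Field M=12, B=1: +12·20° lon, +1·10° lat → SW at lon 60°, lat -80°.
Square 6, 3: +6·2° lon, +3·1° lat → SW at lon 72°, lat -77°.
Subsquare d=3, b=1: +3·0.0833333° lon, +1·0.0416667° lat → SW at lon 72.25°, lat -76.9583°.
Cell spans 0.0833333° lon × 0.0416667° lat. NE corner is SW corner plus one full cell.
latitude 76.9167° S, longitude 72.3333° E.

76.9167° S, 72.3333° E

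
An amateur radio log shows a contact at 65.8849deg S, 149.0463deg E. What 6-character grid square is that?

QC44mc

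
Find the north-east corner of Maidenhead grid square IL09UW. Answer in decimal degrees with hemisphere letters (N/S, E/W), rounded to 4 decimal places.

29.9583° N, 18.2500° W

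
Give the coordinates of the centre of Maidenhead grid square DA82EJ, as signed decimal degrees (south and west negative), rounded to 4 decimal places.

-87.6042, -103.6250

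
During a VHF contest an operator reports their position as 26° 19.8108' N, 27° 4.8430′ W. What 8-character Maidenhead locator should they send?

HL66lh09

Add 180° to longitude and 90° to latitude: 152.91928, 116.33018.
Field (20°×10°, letters A–R): 152.91928/20 → 7 → H, 116.33018/10 → 11 → L; chars HL.
Square (2°×1°, digits 0–9): 12.91928/2 → 6, 6.33018/1 → 6; chars 66.
Subsquare (5′×2.5′, letters a–x): 0.91928/0.0833333 → 11 → l, 0.33018/0.0416667 → 7 → h; chars lh.
Extended square (30″×15″, digits 0–9): 0.00262/0.00833333 → 0, 0.03851/0.00416667 → 9; chars 09.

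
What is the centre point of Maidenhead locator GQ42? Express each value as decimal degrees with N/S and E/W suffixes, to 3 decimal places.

Field G=6, Q=16: +6·20° lon, +16·10° lat → SW at lon -60°, lat 70°.
Square 4, 2: +4·2° lon, +2·1° lat → SW at lon -52°, lat 72°.
Cell spans 2° lon × 1° lat. Centre is SW corner plus half of each.
latitude 72.500° N, longitude 51.000° W.

72.500° N, 51.000° W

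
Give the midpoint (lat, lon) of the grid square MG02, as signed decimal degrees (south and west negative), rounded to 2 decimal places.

Field M=12, G=6: +12·20° lon, +6·10° lat → SW at lon 60°, lat -30°.
Square 0, 2: +0·2° lon, +2·1° lat → SW at lon 60°, lat -28°.
Cell spans 2° lon × 1° lat. Centre is SW corner plus half of each.
latitude -27.50, longitude 61.00.

-27.50, 61.00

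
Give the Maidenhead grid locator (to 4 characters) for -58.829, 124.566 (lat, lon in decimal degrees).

Add 180° to longitude and 90° to latitude: 304.57, 31.17.
Field: 304.57/20 → 15 → P, 31.17/10 → 3 → D; chars PD.
Square: 4.57/2 → 2, 1.17/1 → 1; chars 21.

PD21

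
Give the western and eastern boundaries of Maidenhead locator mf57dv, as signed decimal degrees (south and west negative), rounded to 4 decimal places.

70.2500, 70.3333

Field M=12, F=5: +12·20° lon, +5·10° lat → SW at lon 60°, lat -40°.
Square 5, 7: +5·2° lon, +7·1° lat → SW at lon 70°, lat -33°.
Subsquare d=3, v=21: +3·0.0833333° lon, +21·0.0416667° lat → SW at lon 70.25°, lat -32.125°.
Cell spans 0.0833333° lon × 0.0416667° lat.
west 70.2500, east 70.3333.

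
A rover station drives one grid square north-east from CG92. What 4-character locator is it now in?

DG03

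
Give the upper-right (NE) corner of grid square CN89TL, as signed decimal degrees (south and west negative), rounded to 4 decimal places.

49.5000, -122.3333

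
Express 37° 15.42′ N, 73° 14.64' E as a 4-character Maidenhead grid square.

Offset from 180°W / 90°S: lon 253.24°, lat 127.26°.
Field: lon ⌊253.24/20⌋ = 12 → M; lat ⌊127.26/10⌋ = 12 → M.
Square: lon ⌊13.24/2⌋ = 6; lat ⌊7.26/1⌋ = 7.

MM67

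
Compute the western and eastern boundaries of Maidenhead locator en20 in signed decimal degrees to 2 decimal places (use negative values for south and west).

Field E=4, N=13: +4·20° lon, +13·10° lat → SW at lon -100°, lat 40°.
Square 2, 0: +2·2° lon, +0·1° lat → SW at lon -96°, lat 40°.
Cell spans 2° lon × 1° lat.
west -96.00, east -94.00.

-96.00, -94.00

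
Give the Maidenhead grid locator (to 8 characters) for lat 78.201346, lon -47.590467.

GQ68ee98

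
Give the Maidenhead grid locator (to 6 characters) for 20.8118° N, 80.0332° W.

Shift to the Maidenhead origin (180°W, 90°S): lon 99.9668, lat 110.8118.
Field: lon ⌊99.9668/20⌋ = 4 → E; lat ⌊110.8118/10⌋ = 11 → L.
Square: lon ⌊19.9668/2⌋ = 9; lat ⌊0.8118/1⌋ = 0.
Subsquare: lon ⌊1.9668/0.0833333⌋ = 23 → x; lat ⌊0.8118/0.0416667⌋ = 19 → t.

EL90xt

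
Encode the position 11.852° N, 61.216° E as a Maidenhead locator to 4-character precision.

MK01

Shift to the Maidenhead origin (180°W, 90°S): lon 241.22, lat 101.85.
Field: 241.22/20 → 12 → M, 101.85/10 → 10 → K; chars MK.
Square: 1.22/2 → 0, 1.85/1 → 1; chars 01.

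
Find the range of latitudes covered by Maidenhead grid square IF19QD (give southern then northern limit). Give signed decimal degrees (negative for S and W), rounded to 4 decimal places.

-30.8750, -30.8333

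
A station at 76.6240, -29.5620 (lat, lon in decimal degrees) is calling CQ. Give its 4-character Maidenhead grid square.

Shift to the Maidenhead origin (180°W, 90°S): lon 150.44, lat 166.62.
Field (20°×10°, letters A–R): 150.44/20 → 7 → H, 166.62/10 → 16 → Q; chars HQ.
Square (2°×1°, digits 0–9): 10.44/2 → 5, 6.62/1 → 6; chars 56.

HQ56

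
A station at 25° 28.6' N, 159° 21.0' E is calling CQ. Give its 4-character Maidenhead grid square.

QL95

Offset from 180°W / 90°S: lon 339.35°, lat 115.48°.
Field: lon ⌊339.35/20⌋ = 16 → Q; lat ⌊115.48/10⌋ = 11 → L.
Square: lon ⌊19.35/2⌋ = 9; lat ⌊5.48/1⌋ = 5.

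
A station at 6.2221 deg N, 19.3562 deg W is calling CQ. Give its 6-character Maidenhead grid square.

Add 180° to longitude and 90° to latitude: 160.6438, 96.2221.
Field: 160.6438/20 → 8 → I, 96.2221/10 → 9 → J; chars IJ.
Square: 0.6438/2 → 0, 6.2221/1 → 6; chars 06.
Subsquare: 0.6438/0.0833333 → 7 → h, 0.2221/0.0416667 → 5 → f; chars hf.

IJ06hf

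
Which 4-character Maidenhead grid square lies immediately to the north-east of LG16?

LG27

Longitude square 1; +1 → 2.
Latitude square 6; +1 → 7.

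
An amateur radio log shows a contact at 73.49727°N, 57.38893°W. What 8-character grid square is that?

Offset from 180°W / 90°S: lon 122.61107°, lat 163.49727°.
Field (20°×10°, letters A–R): lon ⌊122.61107/20⌋ = 6 → G; lat ⌊163.49727/10⌋ = 16 → Q.
Square (2°×1°, digits 0–9): lon ⌊2.61107/2⌋ = 1; lat ⌊3.49727/1⌋ = 3.
Subsquare (5′×2.5′, letters a–x): lon ⌊0.61107/0.0833333⌋ = 7 → h; lat ⌊0.49727/0.0416667⌋ = 11 → l.
Extended square (30″×15″, digits 0–9): lon ⌊0.02774/0.00833333⌋ = 3; lat ⌊0.03894/0.00416667⌋ = 9.

GQ13hl39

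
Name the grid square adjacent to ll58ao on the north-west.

Longitude subsquare a = 0; −1 → -1, wraps to 23 = x, carry into square.
Longitude square 5; −1 → 4.
Latitude subsquare o = 14; +1 → 15 = p.

LL48xp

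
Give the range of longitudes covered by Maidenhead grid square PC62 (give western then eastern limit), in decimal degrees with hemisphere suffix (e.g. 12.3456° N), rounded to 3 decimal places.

132.000° E, 134.000° E

Field P=15, C=2: +15·20° lon, +2·10° lat → SW at lon 120°, lat -70°.
Square 6, 2: +6·2° lon, +2·1° lat → SW at lon 132°, lat -68°.
Cell spans 2° lon × 1° lat.
west 132.000° E, east 134.000° E.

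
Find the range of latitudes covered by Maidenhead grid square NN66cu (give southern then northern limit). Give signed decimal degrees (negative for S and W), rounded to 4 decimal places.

Field N=13, N=13: +13·20° lon, +13·10° lat → SW at lon 80°, lat 40°.
Square 6, 6: +6·2° lon, +6·1° lat → SW at lon 92°, lat 46°.
Subsquare c=2, u=20: +2·0.0833333° lon, +20·0.0416667° lat → SW at lon 92.1667°, lat 46.8333°.
Cell spans 0.0833333° lon × 0.0416667° lat.
south 46.8333, north 46.8750.

46.8333, 46.8750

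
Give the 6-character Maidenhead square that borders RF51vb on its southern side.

Latitude subsquare b = 1; −1 → 0 = a.
The longitude characters are unchanged.

RF51va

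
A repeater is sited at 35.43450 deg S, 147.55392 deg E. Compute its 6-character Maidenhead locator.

QF34sn

Add 180° to longitude and 90° to latitude: 327.5539, 54.5655.
Field: 327.5539/20 → 16 → Q, 54.5655/10 → 5 → F; chars QF.
Square: 7.5539/2 → 3, 4.5655/1 → 4; chars 34.
Subsquare: 1.5539/0.0833333 → 18 → s, 0.5655/0.0416667 → 13 → n; chars sn.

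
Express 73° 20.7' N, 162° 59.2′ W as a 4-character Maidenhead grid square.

Offset from 180°W / 90°S: lon 17.01°, lat 163.34°.
Field (20°×10°, letters A–R): lon ⌊17.01/20⌋ = 0 → A; lat ⌊163.34/10⌋ = 16 → Q.
Square (2°×1°, digits 0–9): lon ⌊17.01/2⌋ = 8; lat ⌊3.34/1⌋ = 3.

AQ83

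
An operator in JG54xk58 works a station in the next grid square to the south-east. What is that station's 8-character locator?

Longitude extended square 5; +1 → 6.
Latitude extended square 8; −1 → 7.

JG54xk67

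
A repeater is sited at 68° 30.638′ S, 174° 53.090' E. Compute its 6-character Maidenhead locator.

RC71kl

Shift to the Maidenhead origin (180°W, 90°S): lon 354.8848, lat 21.4894.
Field: 354.8848/20 → 17 → R, 21.4894/10 → 2 → C; chars RC.
Square: 14.8848/2 → 7, 1.4894/1 → 1; chars 71.
Subsquare: 0.8848/0.0833333 → 10 → k, 0.4894/0.0416667 → 11 → l; chars kl.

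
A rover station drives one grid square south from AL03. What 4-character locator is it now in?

AL02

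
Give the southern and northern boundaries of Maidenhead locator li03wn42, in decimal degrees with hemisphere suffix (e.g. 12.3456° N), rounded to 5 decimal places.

6.45000° S, 6.44583° S

Field L=11, I=8: +11·20° lon, +8·10° lat → SW at lon 40°, lat -10°.
Square 0, 3: +0·2° lon, +3·1° lat → SW at lon 40°, lat -7°.
Subsquare w=22, n=13: +22·0.0833333° lon, +13·0.0416667° lat → SW at lon 41.8333°, lat -6.45833°.
Extended square 4, 2: +4·0.00833333° lon, +2·0.00416667° lat → SW at lon 41.8667°, lat -6.45°.
Cell spans 0.00833333° lon × 0.00416667° lat.
south 6.45000° S, north 6.44583° S.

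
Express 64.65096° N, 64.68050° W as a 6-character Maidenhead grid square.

Offset from 180°W / 90°S: lon 115.3195°, lat 154.6510°.
Field: 115.3195/20 → 5 → F, 154.6510/10 → 15 → P; chars FP.
Square: 15.3195/2 → 7, 4.6510/1 → 4; chars 74.
Subsquare: 1.3195/0.0833333 → 15 → p, 0.6510/0.0416667 → 15 → p; chars pp.

FP74pp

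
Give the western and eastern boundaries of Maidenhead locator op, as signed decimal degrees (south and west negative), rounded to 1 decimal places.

100.0, 120.0

Field O=14, P=15: +14·20° lon, +15·10° lat → SW at lon 100°, lat 60°.
Cell spans 20° lon × 10° lat.
west 100.0, east 120.0.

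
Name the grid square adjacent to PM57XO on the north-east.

PM67ap

Longitude subsquare x = 23; +1 → 24, wraps to 0 = a, carry into square.
Longitude square 5; +1 → 6.
Latitude subsquare o = 14; +1 → 15 = p.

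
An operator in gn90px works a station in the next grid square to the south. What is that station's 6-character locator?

GN90pw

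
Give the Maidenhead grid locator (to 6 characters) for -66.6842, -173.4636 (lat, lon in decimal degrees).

AC33gh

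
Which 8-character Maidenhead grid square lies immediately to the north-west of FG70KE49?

Longitude extended square 4; −1 → 3.
Latitude extended square 9; +1 → 10, wraps to 0, carry into subsquare.
Latitude subsquare e = 4; +1 → 5 = f.

FG70kf30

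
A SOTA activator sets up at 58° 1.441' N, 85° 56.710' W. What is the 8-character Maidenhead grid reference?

EO78aa65

Offset from 180°W / 90°S: lon 94.05483°, lat 148.02402°.
Field (20°×10°, letters A–R): lon ⌊94.05483/20⌋ = 4 → E; lat ⌊148.02402/10⌋ = 14 → O.
Square (2°×1°, digits 0–9): lon ⌊14.05483/2⌋ = 7; lat ⌊8.02402/1⌋ = 8.
Subsquare (5′×2.5′, letters a–x): lon ⌊0.05483/0.0833333⌋ = 0 → a; lat ⌊0.02402/0.0416667⌋ = 0 → a.
Extended square (30″×15″, digits 0–9): lon ⌊0.05483/0.00833333⌋ = 6; lat ⌊0.02402/0.00416667⌋ = 5.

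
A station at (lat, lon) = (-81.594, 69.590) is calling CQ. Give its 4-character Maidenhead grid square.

Shift to the Maidenhead origin (180°W, 90°S): lon 249.59, lat 8.41.
Field: lon ⌊249.59/20⌋ = 12 → M; lat ⌊8.41/10⌋ = 0 → A.
Square: lon ⌊9.59/2⌋ = 4; lat ⌊8.41/1⌋ = 8.

MA48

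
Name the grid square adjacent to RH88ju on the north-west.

Longitude subsquare j = 9; −1 → 8 = i.
Latitude subsquare u = 20; +1 → 21 = v.

RH88iv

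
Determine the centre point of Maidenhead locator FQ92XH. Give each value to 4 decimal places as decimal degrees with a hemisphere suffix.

72.3125° N, 60.0417° W

Field F=5, Q=16: +5·20° lon, +16·10° lat → SW at lon -80°, lat 70°.
Square 9, 2: +9·2° lon, +2·1° lat → SW at lon -62°, lat 72°.
Subsquare x=23, h=7: +23·0.0833333° lon, +7·0.0416667° lat → SW at lon -60.0833°, lat 72.2917°.
Cell spans 0.0833333° lon × 0.0416667° lat. Centre is SW corner plus half of each.
latitude 72.3125° N, longitude 60.0417° W.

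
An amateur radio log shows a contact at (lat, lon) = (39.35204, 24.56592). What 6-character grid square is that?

KM29gi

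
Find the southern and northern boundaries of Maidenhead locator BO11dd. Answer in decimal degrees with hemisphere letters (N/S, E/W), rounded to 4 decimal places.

51.1250° N, 51.1667° N

Field B=1, O=14: +1·20° lon, +14·10° lat → SW at lon -160°, lat 50°.
Square 1, 1: +1·2° lon, +1·1° lat → SW at lon -158°, lat 51°.
Subsquare d=3, d=3: +3·0.0833333° lon, +3·0.0416667° lat → SW at lon -157.75°, lat 51.125°.
Cell spans 0.0833333° lon × 0.0416667° lat.
south 51.1250° N, north 51.1667° N.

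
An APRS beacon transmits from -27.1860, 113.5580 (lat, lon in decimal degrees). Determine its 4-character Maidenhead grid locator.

Shift to the Maidenhead origin (180°W, 90°S): lon 293.56, lat 62.81.
Field: 293.56/20 → 14 → O, 62.81/10 → 6 → G; chars OG.
Square: 13.56/2 → 6, 2.81/1 → 2; chars 62.

OG62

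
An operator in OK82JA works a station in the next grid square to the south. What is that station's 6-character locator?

OK81jx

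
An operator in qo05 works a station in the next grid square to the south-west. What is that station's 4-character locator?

PO94

Longitude square 0; −1 → -1, wraps to 9, carry into field.
Longitude field Q = 16; −1 → 15 = P.
Latitude square 5; −1 → 4.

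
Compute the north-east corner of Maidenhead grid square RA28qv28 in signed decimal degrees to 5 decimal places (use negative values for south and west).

-81.08750, 165.35833

Field R=17, A=0: +17·20° lon, +0·10° lat → SW at lon 160°, lat -90°.
Square 2, 8: +2·2° lon, +8·1° lat → SW at lon 164°, lat -82°.
Subsquare q=16, v=21: +16·0.0833333° lon, +21·0.0416667° lat → SW at lon 165.333°, lat -81.125°.
Extended square 2, 8: +2·0.00833333° lon, +8·0.00416667° lat → SW at lon 165.35°, lat -81.0917°.
Cell spans 0.00833333° lon × 0.00416667° lat. NE corner is SW corner plus one full cell.
latitude -81.08750, longitude 165.35833.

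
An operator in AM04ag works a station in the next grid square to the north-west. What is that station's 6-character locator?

Longitude subsquare a = 0; −1 → -1, wraps to 23 = x, carry into square.
Longitude square 0; −1 → -1, wraps to 9, carry into field.
Longitude field A = 0; −1 → -1, wraps to 17 = R, wrapping around the antimeridian.
Latitude subsquare g = 6; +1 → 7 = h.

RM94xh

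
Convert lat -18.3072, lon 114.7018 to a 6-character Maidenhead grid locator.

Offset from 180°W / 90°S: lon 294.7018°, lat 71.6928°.
Field (20°×10°, letters A–R): lon ⌊294.7018/20⌋ = 14 → O; lat ⌊71.6928/10⌋ = 7 → H.
Square (2°×1°, digits 0–9): lon ⌊14.7018/2⌋ = 7; lat ⌊1.6928/1⌋ = 1.
Subsquare (5′×2.5′, letters a–x): lon ⌊0.7018/0.0833333⌋ = 8 → i; lat ⌊0.6928/0.0416667⌋ = 16 → q.

OH71iq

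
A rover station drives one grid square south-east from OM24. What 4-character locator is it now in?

Longitude square 2; +1 → 3.
Latitude square 4; −1 → 3.

OM33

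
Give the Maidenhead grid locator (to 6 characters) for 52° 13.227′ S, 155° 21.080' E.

Add 180° to longitude and 90° to latitude: 335.3513, 37.7796.
Field: lon ⌊335.3513/20⌋ = 16 → Q; lat ⌊37.7796/10⌋ = 3 → D.
Square: lon ⌊15.3513/2⌋ = 7; lat ⌊7.7796/1⌋ = 7.
Subsquare: lon ⌊1.3513/0.0833333⌋ = 16 → q; lat ⌊0.7796/0.0416667⌋ = 18 → s.

QD77qs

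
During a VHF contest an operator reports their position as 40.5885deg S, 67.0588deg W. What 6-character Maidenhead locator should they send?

Offset from 180°W / 90°S: lon 112.9412°, lat 49.4115°.
Field: lon ⌊112.9412/20⌋ = 5 → F; lat ⌊49.4115/10⌋ = 4 → E.
Square: lon ⌊12.9412/2⌋ = 6; lat ⌊9.4115/1⌋ = 9.
Subsquare: lon ⌊0.9412/0.0833333⌋ = 11 → l; lat ⌊0.4115/0.0416667⌋ = 9 → j.

FE69lj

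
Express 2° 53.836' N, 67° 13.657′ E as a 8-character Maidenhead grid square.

MJ32ov75

Offset from 180°W / 90°S: lon 247.22762°, lat 92.89727°.
Field: lon ⌊247.22762/20⌋ = 12 → M; lat ⌊92.89727/10⌋ = 9 → J.
Square: lon ⌊7.22762/2⌋ = 3; lat ⌊2.89727/1⌋ = 2.
Subsquare: lon ⌊1.22762/0.0833333⌋ = 14 → o; lat ⌊0.89727/0.0416667⌋ = 21 → v.
Extended square: lon ⌊0.06095/0.00833333⌋ = 7; lat ⌊0.02227/0.00416667⌋ = 5.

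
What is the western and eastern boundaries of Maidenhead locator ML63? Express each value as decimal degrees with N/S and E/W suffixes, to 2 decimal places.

72.00° E, 74.00° E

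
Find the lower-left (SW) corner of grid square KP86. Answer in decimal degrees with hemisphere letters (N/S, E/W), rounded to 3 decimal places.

66.000° N, 36.000° E

Field K=10, P=15: +10·20° lon, +15·10° lat → SW at lon 20°, lat 60°.
Square 8, 6: +8·2° lon, +6·1° lat → SW at lon 36°, lat 66°.
latitude 66.000° N, longitude 36.000° E.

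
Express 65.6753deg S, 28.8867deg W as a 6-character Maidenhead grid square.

Offset from 180°W / 90°S: lon 151.1133°, lat 24.3247°.
Field: 151.1133/20 → 7 → H, 24.3247/10 → 2 → C; chars HC.
Square: 11.1133/2 → 5, 4.3247/1 → 4; chars 54.
Subsquare: 1.1133/0.0833333 → 13 → n, 0.3247/0.0416667 → 7 → h; chars nh.

HC54nh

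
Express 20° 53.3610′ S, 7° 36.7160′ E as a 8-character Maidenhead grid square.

Shift to the Maidenhead origin (180°W, 90°S): lon 187.61193, lat 69.11065.
Field: lon ⌊187.61193/20⌋ = 9 → J; lat ⌊69.11065/10⌋ = 6 → G.
Square: lon ⌊7.61193/2⌋ = 3; lat ⌊9.11065/1⌋ = 9.
Subsquare: lon ⌊1.61193/0.0833333⌋ = 19 → t; lat ⌊0.11065/0.0416667⌋ = 2 → c.
Extended square: lon ⌊0.02860/0.00833333⌋ = 3; lat ⌊0.02732/0.00416667⌋ = 6.

JG39tc36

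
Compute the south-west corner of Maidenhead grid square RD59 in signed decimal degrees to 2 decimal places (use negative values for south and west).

-51.00, 170.00

Field R=17, D=3: +17·20° lon, +3·10° lat → SW at lon 160°, lat -60°.
Square 5, 9: +5·2° lon, +9·1° lat → SW at lon 170°, lat -51°.
latitude -51.00, longitude 170.00.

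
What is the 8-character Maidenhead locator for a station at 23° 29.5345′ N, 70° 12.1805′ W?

Shift to the Maidenhead origin (180°W, 90°S): lon 109.79699, lat 113.49224.
Field: 109.79699/20 → 5 → F, 113.49224/10 → 11 → L; chars FL.
Square: 9.79699/2 → 4, 3.49224/1 → 3; chars 43.
Subsquare: 1.79699/0.0833333 → 21 → v, 0.49224/0.0416667 → 11 → l; chars vl.
Extended square: 0.04699/0.00833333 → 5, 0.03391/0.00416667 → 8; chars 58.

FL43vl58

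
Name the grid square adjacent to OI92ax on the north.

Latitude subsquare x = 23; +1 → 24, wraps to 0 = a, carry into square.
Latitude square 2; +1 → 3.
The longitude characters are unchanged.

OI93aa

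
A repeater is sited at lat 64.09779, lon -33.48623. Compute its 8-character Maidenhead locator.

HP34gc13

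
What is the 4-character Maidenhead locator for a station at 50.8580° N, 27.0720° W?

Shift to the Maidenhead origin (180°W, 90°S): lon 152.93, lat 140.86.
Field: lon ⌊152.93/20⌋ = 7 → H; lat ⌊140.86/10⌋ = 14 → O.
Square: lon ⌊12.93/2⌋ = 6; lat ⌊0.86/1⌋ = 0.

HO60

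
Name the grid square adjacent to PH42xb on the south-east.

PH52aa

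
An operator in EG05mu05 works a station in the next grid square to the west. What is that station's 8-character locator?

EG05lu95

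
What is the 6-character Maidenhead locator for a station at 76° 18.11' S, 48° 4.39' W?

GB53xq

Offset from 180°W / 90°S: lon 131.9268°, lat 13.6982°.
Field (20°×10°, letters A–R): lon ⌊131.9268/20⌋ = 6 → G; lat ⌊13.6982/10⌋ = 1 → B.
Square (2°×1°, digits 0–9): lon ⌊11.9268/2⌋ = 5; lat ⌊3.6982/1⌋ = 3.
Subsquare (5′×2.5′, letters a–x): lon ⌊1.9268/0.0833333⌋ = 23 → x; lat ⌊0.6982/0.0416667⌋ = 16 → q.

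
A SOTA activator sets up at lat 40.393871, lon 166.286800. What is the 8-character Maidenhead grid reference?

Add 180° to longitude and 90° to latitude: 346.28680, 130.39387.
Field (20°×10°, letters A–R): lon ⌊346.28680/20⌋ = 17 → R; lat ⌊130.39387/10⌋ = 13 → N.
Square (2°×1°, digits 0–9): lon ⌊6.28680/2⌋ = 3; lat ⌊0.39387/1⌋ = 0.
Subsquare (5′×2.5′, letters a–x): lon ⌊0.28680/0.0833333⌋ = 3 → d; lat ⌊0.39387/0.0416667⌋ = 9 → j.
Extended square (30″×15″, digits 0–9): lon ⌊0.03680/0.00833333⌋ = 4; lat ⌊0.01887/0.00416667⌋ = 4.

RN30dj44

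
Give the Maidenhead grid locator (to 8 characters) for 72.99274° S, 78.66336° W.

Add 180° to longitude and 90° to latitude: 101.33664, 17.00726.
Field: lon ⌊101.33664/20⌋ = 5 → F; lat ⌊17.00726/10⌋ = 1 → B.
Square: lon ⌊1.33664/2⌋ = 0; lat ⌊7.00726/1⌋ = 7.
Subsquare: lon ⌊1.33664/0.0833333⌋ = 16 → q; lat ⌊0.00726/0.0416667⌋ = 0 → a.
Extended square: lon ⌊0.00331/0.00833333⌋ = 0; lat ⌊0.00726/0.00416667⌋ = 1.

FB07qa01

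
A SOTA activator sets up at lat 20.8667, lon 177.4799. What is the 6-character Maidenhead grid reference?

RL80ru

Offset from 180°W / 90°S: lon 357.4799°, lat 110.8667°.
Field (20°×10°, letters A–R): lon ⌊357.4799/20⌋ = 17 → R; lat ⌊110.8667/10⌋ = 11 → L.
Square (2°×1°, digits 0–9): lon ⌊17.4799/2⌋ = 8; lat ⌊0.8667/1⌋ = 0.
Subsquare (5′×2.5′, letters a–x): lon ⌊1.4799/0.0833333⌋ = 17 → r; lat ⌊0.8667/0.0416667⌋ = 20 → u.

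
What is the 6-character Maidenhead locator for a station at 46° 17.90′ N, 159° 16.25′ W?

BN06ih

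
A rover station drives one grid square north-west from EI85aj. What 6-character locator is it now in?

Longitude subsquare a = 0; −1 → -1, wraps to 23 = x, carry into square.
Longitude square 8; −1 → 7.
Latitude subsquare j = 9; +1 → 10 = k.

EI75xk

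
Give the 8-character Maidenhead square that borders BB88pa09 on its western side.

BB88oa99

Longitude extended square 0; −1 → -1, wraps to 9, carry into subsquare.
Longitude subsquare p = 15; −1 → 14 = o.
The latitude characters are unchanged.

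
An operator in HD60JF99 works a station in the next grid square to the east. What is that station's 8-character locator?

HD60kf09

Longitude extended square 9; +1 → 10, wraps to 0, carry into subsquare.
Longitude subsquare j = 9; +1 → 10 = k.
The latitude characters are unchanged.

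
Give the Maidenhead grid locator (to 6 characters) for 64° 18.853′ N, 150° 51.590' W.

Shift to the Maidenhead origin (180°W, 90°S): lon 29.1402, lat 154.3142.
Field (20°×10°, letters A–R): 29.1402/20 → 1 → B, 154.3142/10 → 15 → P; chars BP.
Square (2°×1°, digits 0–9): 9.1402/2 → 4, 4.3142/1 → 4; chars 44.
Subsquare (5′×2.5′, letters a–x): 1.1402/0.0833333 → 13 → n, 0.3142/0.0416667 → 7 → h; chars nh.

BP44nh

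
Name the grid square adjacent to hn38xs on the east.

HN48as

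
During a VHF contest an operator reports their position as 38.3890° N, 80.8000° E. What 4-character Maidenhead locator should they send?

NM08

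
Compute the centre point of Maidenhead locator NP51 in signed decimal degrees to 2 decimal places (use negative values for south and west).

61.50, 91.00

Field N=13, P=15: +13·20° lon, +15·10° lat → SW at lon 80°, lat 60°.
Square 5, 1: +5·2° lon, +1·1° lat → SW at lon 90°, lat 61°.
Cell spans 2° lon × 1° lat. Centre is SW corner plus half of each.
latitude 61.50, longitude 91.00.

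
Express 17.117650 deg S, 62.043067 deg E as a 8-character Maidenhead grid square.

Shift to the Maidenhead origin (180°W, 90°S): lon 242.04307, lat 72.88235.
Field (20°×10°, letters A–R): lon ⌊242.04307/20⌋ = 12 → M; lat ⌊72.88235/10⌋ = 7 → H.
Square (2°×1°, digits 0–9): lon ⌊2.04307/2⌋ = 1; lat ⌊2.88235/1⌋ = 2.
Subsquare (5′×2.5′, letters a–x): lon ⌊0.04307/0.0833333⌋ = 0 → a; lat ⌊0.88235/0.0416667⌋ = 21 → v.
Extended square (30″×15″, digits 0–9): lon ⌊0.04307/0.00833333⌋ = 5; lat ⌊0.00735/0.00416667⌋ = 1.

MH12av51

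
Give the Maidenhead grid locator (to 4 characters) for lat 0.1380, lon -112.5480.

DJ30

Add 180° to longitude and 90° to latitude: 67.45, 90.14.
Field: lon ⌊67.45/20⌋ = 3 → D; lat ⌊90.14/10⌋ = 9 → J.
Square: lon ⌊7.45/2⌋ = 3; lat ⌊0.14/1⌋ = 0.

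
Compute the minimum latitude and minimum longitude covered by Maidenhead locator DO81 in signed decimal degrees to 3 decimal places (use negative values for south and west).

51.000, -104.000

Field D=3, O=14: +3·20° lon, +14·10° lat → SW at lon -120°, lat 50°.
Square 8, 1: +8·2° lon, +1·1° lat → SW at lon -104°, lat 51°.
latitude 51.000, longitude -104.000.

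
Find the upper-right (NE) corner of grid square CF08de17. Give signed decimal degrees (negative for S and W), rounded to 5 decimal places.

Field C=2, F=5: +2·20° lon, +5·10° lat → SW at lon -140°, lat -40°.
Square 0, 8: +0·2° lon, +8·1° lat → SW at lon -140°, lat -32°.
Subsquare d=3, e=4: +3·0.0833333° lon, +4·0.0416667° lat → SW at lon -139.75°, lat -31.8333°.
Extended square 1, 7: +1·0.00833333° lon, +7·0.00416667° lat → SW at lon -139.742°, lat -31.8042°.
Cell spans 0.00833333° lon × 0.00416667° lat. NE corner is SW corner plus one full cell.
latitude -31.80000, longitude -139.73333.

-31.80000, -139.73333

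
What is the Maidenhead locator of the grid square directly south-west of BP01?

AP90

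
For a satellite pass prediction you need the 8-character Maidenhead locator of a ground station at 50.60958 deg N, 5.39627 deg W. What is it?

IO70ho26

Add 180° to longitude and 90° to latitude: 174.60373, 140.60958.
Field: lon ⌊174.60373/20⌋ = 8 → I; lat ⌊140.60958/10⌋ = 14 → O.
Square: lon ⌊14.60373/2⌋ = 7; lat ⌊0.60958/1⌋ = 0.
Subsquare: lon ⌊0.60373/0.0833333⌋ = 7 → h; lat ⌊0.60958/0.0416667⌋ = 14 → o.
Extended square: lon ⌊0.02040/0.00833333⌋ = 2; lat ⌊0.02625/0.00416667⌋ = 6.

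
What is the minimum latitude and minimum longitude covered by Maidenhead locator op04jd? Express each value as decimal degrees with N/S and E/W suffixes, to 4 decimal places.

Field O=14, P=15: +14·20° lon, +15·10° lat → SW at lon 100°, lat 60°.
Square 0, 4: +0·2° lon, +4·1° lat → SW at lon 100°, lat 64°.
Subsquare j=9, d=3: +9·0.0833333° lon, +3·0.0416667° lat → SW at lon 100.75°, lat 64.125°.
latitude 64.1250° N, longitude 100.7500° E.

64.1250° N, 100.7500° E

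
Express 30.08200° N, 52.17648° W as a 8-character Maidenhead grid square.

GM30vb89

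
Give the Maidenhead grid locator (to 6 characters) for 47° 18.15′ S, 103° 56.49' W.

DE82aq

Shift to the Maidenhead origin (180°W, 90°S): lon 76.0585, lat 42.6975.
Field: 76.0585/20 → 3 → D, 42.6975/10 → 4 → E; chars DE.
Square: 16.0585/2 → 8, 2.6975/1 → 2; chars 82.
Subsquare: 0.0585/0.0833333 → 0 → a, 0.6975/0.0416667 → 16 → q; chars aq.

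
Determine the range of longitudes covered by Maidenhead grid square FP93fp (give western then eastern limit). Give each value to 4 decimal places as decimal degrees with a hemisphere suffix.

61.5833° W, 61.5000° W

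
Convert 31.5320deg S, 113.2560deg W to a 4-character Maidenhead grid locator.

DF38

Add 180° to longitude and 90° to latitude: 66.74, 58.47.
Field: lon ⌊66.74/20⌋ = 3 → D; lat ⌊58.47/10⌋ = 5 → F.
Square: lon ⌊6.74/2⌋ = 3; lat ⌊8.47/1⌋ = 8.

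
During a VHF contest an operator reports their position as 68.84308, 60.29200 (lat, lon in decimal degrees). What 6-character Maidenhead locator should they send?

Add 180° to longitude and 90° to latitude: 240.2920, 158.8431.
Field (20°×10°, letters A–R): 240.2920/20 → 12 → M, 158.8431/10 → 15 → P; chars MP.
Square (2°×1°, digits 0–9): 0.2920/2 → 0, 8.8431/1 → 8; chars 08.
Subsquare (5′×2.5′, letters a–x): 0.2920/0.0833333 → 3 → d, 0.8431/0.0416667 → 20 → u; chars du.

MP08du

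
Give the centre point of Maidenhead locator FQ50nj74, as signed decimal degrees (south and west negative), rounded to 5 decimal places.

Field F=5, Q=16: +5·20° lon, +16·10° lat → SW at lon -80°, lat 70°.
Square 5, 0: +5·2° lon, +0·1° lat → SW at lon -70°, lat 70°.
Subsquare n=13, j=9: +13·0.0833333° lon, +9·0.0416667° lat → SW at lon -68.9167°, lat 70.375°.
Extended square 7, 4: +7·0.00833333° lon, +4·0.00416667° lat → SW at lon -68.8583°, lat 70.3917°.
Cell spans 0.00833333° lon × 0.00416667° lat. Centre is SW corner plus half of each.
latitude 70.39375, longitude -68.85417.

70.39375, -68.85417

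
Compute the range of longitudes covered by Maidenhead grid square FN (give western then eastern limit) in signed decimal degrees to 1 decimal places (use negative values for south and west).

-80.0, -60.0

Field F=5, N=13: +5·20° lon, +13·10° lat → SW at lon -80°, lat 40°.
Cell spans 20° lon × 10° lat.
west -80.0, east -60.0.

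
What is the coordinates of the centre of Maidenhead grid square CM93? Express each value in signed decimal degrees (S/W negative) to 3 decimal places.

33.500, -121.000

Field C=2, M=12: +2·20° lon, +12·10° lat → SW at lon -140°, lat 30°.
Square 9, 3: +9·2° lon, +3·1° lat → SW at lon -122°, lat 33°.
Cell spans 2° lon × 1° lat. Centre is SW corner plus half of each.
latitude 33.500, longitude -121.000.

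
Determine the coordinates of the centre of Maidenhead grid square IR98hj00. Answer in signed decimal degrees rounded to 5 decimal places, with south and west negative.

88.37708, -1.41250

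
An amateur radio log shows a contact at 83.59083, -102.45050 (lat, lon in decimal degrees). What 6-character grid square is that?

DR83so

Shift to the Maidenhead origin (180°W, 90°S): lon 77.5495, lat 173.5908.
Field: lon ⌊77.5495/20⌋ = 3 → D; lat ⌊173.5908/10⌋ = 17 → R.
Square: lon ⌊17.5495/2⌋ = 8; lat ⌊3.5908/1⌋ = 3.
Subsquare: lon ⌊1.5495/0.0833333⌋ = 18 → s; lat ⌊0.5908/0.0416667⌋ = 14 → o.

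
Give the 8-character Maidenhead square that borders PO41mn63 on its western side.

PO41mn53

Longitude extended square 6; −1 → 5.
The latitude characters are unchanged.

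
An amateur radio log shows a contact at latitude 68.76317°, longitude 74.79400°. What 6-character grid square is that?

Offset from 180°W / 90°S: lon 254.7940°, lat 158.7632°.
Field: lon ⌊254.7940/20⌋ = 12 → M; lat ⌊158.7632/10⌋ = 15 → P.
Square: lon ⌊14.7940/2⌋ = 7; lat ⌊8.7632/1⌋ = 8.
Subsquare: lon ⌊0.7940/0.0833333⌋ = 9 → j; lat ⌊0.7632/0.0416667⌋ = 18 → s.

MP78js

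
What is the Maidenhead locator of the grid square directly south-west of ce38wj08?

Longitude extended square 0; −1 → -1, wraps to 9, carry into subsquare.
Longitude subsquare w = 22; −1 → 21 = v.
Latitude extended square 8; −1 → 7.

CE38vj97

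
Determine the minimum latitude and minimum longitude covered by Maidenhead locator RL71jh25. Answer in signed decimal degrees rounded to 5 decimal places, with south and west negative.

Field R=17, L=11: +17·20° lon, +11·10° lat → SW at lon 160°, lat 20°.
Square 7, 1: +7·2° lon, +1·1° lat → SW at lon 174°, lat 21°.
Subsquare j=9, h=7: +9·0.0833333° lon, +7·0.0416667° lat → SW at lon 174.75°, lat 21.2917°.
Extended square 2, 5: +2·0.00833333° lon, +5·0.00416667° lat → SW at lon 174.767°, lat 21.3125°.
latitude 21.31250, longitude 174.76667.

21.31250, 174.76667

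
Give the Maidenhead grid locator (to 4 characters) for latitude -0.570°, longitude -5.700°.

Shift to the Maidenhead origin (180°W, 90°S): lon 174.30, lat 89.43.
Field: 174.30/20 → 8 → I, 89.43/10 → 8 → I; chars II.
Square: 14.30/2 → 7, 9.43/1 → 9; chars 79.

II79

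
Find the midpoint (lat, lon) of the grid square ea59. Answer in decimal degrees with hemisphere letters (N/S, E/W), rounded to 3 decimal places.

80.500° S, 89.000° W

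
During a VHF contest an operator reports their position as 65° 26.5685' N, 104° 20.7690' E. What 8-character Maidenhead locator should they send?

Shift to the Maidenhead origin (180°W, 90°S): lon 284.34615, lat 155.44281.
Field: 284.34615/20 → 14 → O, 155.44281/10 → 15 → P; chars OP.
Square: 4.34615/2 → 2, 5.44281/1 → 5; chars 25.
Subsquare: 0.34615/0.0833333 → 4 → e, 0.44281/0.0416667 → 10 → k; chars ek.
Extended square: 0.01282/0.00833333 → 1, 0.02614/0.00416667 → 6; chars 16.

OP25ek16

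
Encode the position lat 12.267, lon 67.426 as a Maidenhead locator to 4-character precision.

MK32

Shift to the Maidenhead origin (180°W, 90°S): lon 247.43, lat 102.27.
Field: 247.43/20 → 12 → M, 102.27/10 → 10 → K; chars MK.
Square: 7.43/2 → 3, 2.27/1 → 2; chars 32.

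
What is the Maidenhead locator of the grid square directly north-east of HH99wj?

HH99xk

Longitude subsquare w = 22; +1 → 23 = x.
Latitude subsquare j = 9; +1 → 10 = k.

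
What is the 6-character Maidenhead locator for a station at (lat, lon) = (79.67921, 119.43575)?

Shift to the Maidenhead origin (180°W, 90°S): lon 299.4357, lat 169.6792.
Field (20°×10°, letters A–R): lon ⌊299.4357/20⌋ = 14 → O; lat ⌊169.6792/10⌋ = 16 → Q.
Square (2°×1°, digits 0–9): lon ⌊19.4357/2⌋ = 9; lat ⌊9.6792/1⌋ = 9.
Subsquare (5′×2.5′, letters a–x): lon ⌊1.4357/0.0833333⌋ = 17 → r; lat ⌊0.6792/0.0416667⌋ = 16 → q.

OQ99rq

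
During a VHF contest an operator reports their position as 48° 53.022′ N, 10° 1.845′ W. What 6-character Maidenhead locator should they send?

IN48xv

Add 180° to longitude and 90° to latitude: 169.9692, 138.8837.
Field: lon ⌊169.9692/20⌋ = 8 → I; lat ⌊138.8837/10⌋ = 13 → N.
Square: lon ⌊9.9692/2⌋ = 4; lat ⌊8.8837/1⌋ = 8.
Subsquare: lon ⌊1.9692/0.0833333⌋ = 23 → x; lat ⌊0.8837/0.0416667⌋ = 21 → v.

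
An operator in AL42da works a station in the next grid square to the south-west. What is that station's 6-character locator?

Longitude subsquare d = 3; −1 → 2 = c.
Latitude subsquare a = 0; −1 → -1, wraps to 23 = x, carry into square.
Latitude square 2; −1 → 1.

AL41cx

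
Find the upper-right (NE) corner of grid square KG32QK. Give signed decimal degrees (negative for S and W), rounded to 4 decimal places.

-27.5417, 27.4167

Field K=10, G=6: +10·20° lon, +6·10° lat → SW at lon 20°, lat -30°.
Square 3, 2: +3·2° lon, +2·1° lat → SW at lon 26°, lat -28°.
Subsquare q=16, k=10: +16·0.0833333° lon, +10·0.0416667° lat → SW at lon 27.3333°, lat -27.5833°.
Cell spans 0.0833333° lon × 0.0416667° lat. NE corner is SW corner plus one full cell.
latitude -27.5417, longitude 27.4167.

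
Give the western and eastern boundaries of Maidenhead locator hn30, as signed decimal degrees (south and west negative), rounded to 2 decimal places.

-34.00, -32.00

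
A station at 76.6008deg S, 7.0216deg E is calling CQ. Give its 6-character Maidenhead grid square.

JB33mj

Offset from 180°W / 90°S: lon 187.0216°, lat 13.3992°.
Field (20°×10°, letters A–R): lon ⌊187.0216/20⌋ = 9 → J; lat ⌊13.3992/10⌋ = 1 → B.
Square (2°×1°, digits 0–9): lon ⌊7.0216/2⌋ = 3; lat ⌊3.3992/1⌋ = 3.
Subsquare (5′×2.5′, letters a–x): lon ⌊1.0216/0.0833333⌋ = 12 → m; lat ⌊0.3992/0.0416667⌋ = 9 → j.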